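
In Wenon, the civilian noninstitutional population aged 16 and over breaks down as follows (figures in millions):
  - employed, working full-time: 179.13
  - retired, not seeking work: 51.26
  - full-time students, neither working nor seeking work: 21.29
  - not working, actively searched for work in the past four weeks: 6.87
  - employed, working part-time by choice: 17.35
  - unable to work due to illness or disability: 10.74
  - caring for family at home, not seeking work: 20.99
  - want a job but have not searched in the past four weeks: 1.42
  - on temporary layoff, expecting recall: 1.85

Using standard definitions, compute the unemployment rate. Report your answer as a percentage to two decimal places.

Unemployment rate ≈ 4.25%.

Employed = 179.13 + 17.35 = 196.48 million.
Unemployed = 6.87 + 1.85 = 8.72 million (jobless and actively searching, or on temporary layoff).
Labor force = 196.48 + 8.72 = 205.20 million.
Unemployment rate = 8.72 / 205.20 = 4.25%.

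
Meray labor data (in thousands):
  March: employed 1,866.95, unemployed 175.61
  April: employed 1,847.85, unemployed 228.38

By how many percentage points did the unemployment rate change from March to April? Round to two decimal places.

March: labor force = 1,866.95 + 175.61 = 2,042.56; u = 175.61/2,042.56 = 8.60%.
April: labor force = 1,847.85 + 228.38 = 2,076.23; u = 228.38/2,076.23 = 11.00%.
Change = 11.00% − 8.60% = +2.40 pp.

The unemployment rate changed by +2.40 percentage points.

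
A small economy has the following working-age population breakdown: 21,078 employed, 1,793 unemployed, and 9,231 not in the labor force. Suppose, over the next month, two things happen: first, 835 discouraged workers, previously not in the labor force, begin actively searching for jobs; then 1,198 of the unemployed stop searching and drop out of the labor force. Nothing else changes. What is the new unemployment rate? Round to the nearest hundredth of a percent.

Initially, labor force = 21,078 + 1,793 = 22,871, so u = 1,793/22,871 = 7.84%.
After the first change, unemployed and labor force both rise by 835 → E = 21,078, U = 2,628, labor force = 23,706.
After the second change, unemployed and labor force both fall by 1,198 → E = 21,078, U = 1,430, labor force = 22,508.
New unemployment rate = 1,430 / 22,508 = 6.35%.

New unemployment rate ≈ 6.35%.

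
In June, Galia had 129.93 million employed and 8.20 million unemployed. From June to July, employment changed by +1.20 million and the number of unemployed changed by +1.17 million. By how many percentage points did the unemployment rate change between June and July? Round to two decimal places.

The unemployment rate changed by +0.73 percentage points.

June: labor force = 129.93 + 8.20 = 138.13; u = 8.20/138.13 = 5.94%.
July: labor force = 131.13 + 9.37 = 140.50; u = 9.37/140.50 = 6.67%.
Change = 6.67% − 5.94% = +0.73 pp.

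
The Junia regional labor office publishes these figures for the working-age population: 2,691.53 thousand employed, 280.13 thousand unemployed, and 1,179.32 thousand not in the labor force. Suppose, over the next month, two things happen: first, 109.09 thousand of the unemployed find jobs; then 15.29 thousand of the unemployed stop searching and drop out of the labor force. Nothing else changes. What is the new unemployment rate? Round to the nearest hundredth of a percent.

Initially, labor force = 2,691.53 + 280.13 = 2,971.66 thousand, so u = 280.13/2,971.66 = 9.43%.
After the first change, unemployed falls and employed rises by 109.09; labor force unchanged → E = 2,800.62, U = 171.04, labor force = 2,971.66 thousand.
After the second change, unemployed and labor force both fall by 15.29 → E = 2,800.62, U = 155.75, labor force = 2,956.37 thousand.
New unemployment rate = 155.75 / 2,956.37 = 5.27%.

New unemployment rate ≈ 5.27%.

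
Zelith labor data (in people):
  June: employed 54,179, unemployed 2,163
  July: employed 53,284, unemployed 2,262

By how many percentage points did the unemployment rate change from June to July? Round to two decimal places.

June: labor force = 54,179 + 2,163 = 56,342; u = 2,163/56,342 = 3.84%.
July: labor force = 53,284 + 2,262 = 55,546; u = 2,262/55,546 = 4.07%.
Change = 4.07% − 3.84% = +0.23 pp.

The unemployment rate changed by +0.23 percentage points.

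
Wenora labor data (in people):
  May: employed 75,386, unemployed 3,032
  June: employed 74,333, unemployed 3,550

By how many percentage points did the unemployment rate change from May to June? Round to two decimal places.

May: labor force = 75,386 + 3,032 = 78,418; u = 3,032/78,418 = 3.87%.
June: labor force = 74,333 + 3,550 = 77,883; u = 3,550/77,883 = 4.56%.
Change = 4.56% − 3.87% = +0.69 pp.

The unemployment rate changed by +0.69 percentage points.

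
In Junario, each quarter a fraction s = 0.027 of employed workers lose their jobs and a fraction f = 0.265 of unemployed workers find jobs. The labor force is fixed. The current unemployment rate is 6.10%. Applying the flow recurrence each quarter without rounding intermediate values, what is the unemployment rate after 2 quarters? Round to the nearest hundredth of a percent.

Unemployment rate after two quarters ≈ 7.67%.

With a fixed labor force, u_{t+1} = u_t + s·(1−u_t) − f·u_t = u_t·(1−s−f) + s.
Here 1−s−f = 0.708 and s = 0.027.
u_1 = 0.061000 × 0.708 + 0.027 = 0.070188.
u_2 = 0.070188 × 0.708 + 0.027 = 0.076693.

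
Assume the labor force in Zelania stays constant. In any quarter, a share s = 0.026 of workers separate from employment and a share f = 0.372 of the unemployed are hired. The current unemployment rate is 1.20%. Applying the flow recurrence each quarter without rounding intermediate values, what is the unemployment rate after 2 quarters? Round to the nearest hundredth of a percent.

Unemployment rate after two quarters ≈ 4.60%.

With a fixed labor force, u_{t+1} = u_t + s·(1−u_t) − f·u_t = u_t·(1−s−f) + s.
Here 1−s−f = 0.602 and s = 0.026.
u_1 = 0.012000 × 0.602 + 0.026 = 0.033224.
u_2 = 0.033224 × 0.602 + 0.026 = 0.046001.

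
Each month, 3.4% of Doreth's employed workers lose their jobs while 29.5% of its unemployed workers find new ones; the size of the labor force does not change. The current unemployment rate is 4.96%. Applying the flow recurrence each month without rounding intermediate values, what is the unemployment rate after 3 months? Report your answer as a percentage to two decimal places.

Unemployment rate after three months ≈ 8.71%.

With a fixed labor force, u_{t+1} = u_t + s·(1−u_t) − f·u_t = u_t·(1−s−f) + s.
Here 1−s−f = 0.671 and s = 0.034.
u_1 = 0.049600 × 0.671 + 0.034 = 0.067282.
u_2 = 0.067282 × 0.671 + 0.034 = 0.079146.
u_3 = 0.079146 × 0.671 + 0.034 = 0.087107.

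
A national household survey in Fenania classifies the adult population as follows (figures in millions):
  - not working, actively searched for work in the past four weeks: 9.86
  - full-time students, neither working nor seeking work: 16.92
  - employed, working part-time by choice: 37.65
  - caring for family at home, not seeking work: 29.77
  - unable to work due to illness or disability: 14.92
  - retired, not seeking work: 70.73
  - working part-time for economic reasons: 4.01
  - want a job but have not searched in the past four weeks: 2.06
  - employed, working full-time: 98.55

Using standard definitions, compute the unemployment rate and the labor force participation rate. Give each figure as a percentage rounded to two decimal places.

Unemployment rate ≈ 6.57%; labor force participation rate ≈ 52.75%.

Employed = 37.65 + 4.01 + 98.55 = 140.21 million (anyone who worked, including part-time for economic reasons, counts as employed).
Unemployed = 9.86 million.
Labor force = 140.21 + 9.86 = 150.07 million.
Not in labor force = 16.92 + 29.77 + 14.92 + 70.73 + 2.06 = 134.40 million (those not working and not actively searching are outside the labor force — including those who want a job but have given up searching).
Civilian working-age population = 150.07 + 134.40 = 284.47 million.
Unemployment rate = 9.86 / 150.07 = 6.57%.
Labor force participation rate = 150.07 / 284.47 = 52.75%.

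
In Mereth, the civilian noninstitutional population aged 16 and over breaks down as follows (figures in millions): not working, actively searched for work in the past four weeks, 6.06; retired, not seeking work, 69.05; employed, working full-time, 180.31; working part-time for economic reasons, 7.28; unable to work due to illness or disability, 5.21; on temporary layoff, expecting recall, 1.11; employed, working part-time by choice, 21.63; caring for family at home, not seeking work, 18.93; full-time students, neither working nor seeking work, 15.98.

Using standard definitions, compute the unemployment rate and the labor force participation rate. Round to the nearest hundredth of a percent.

Unemployment rate ≈ 3.31%; labor force participation rate ≈ 66.47%.

Employed = 180.31 + 7.28 + 21.63 = 209.22 million (anyone who worked, including part-time for economic reasons, counts as employed).
Unemployed = 6.06 + 1.11 = 7.17 million (jobless and actively searching, or on temporary layoff).
Labor force = 209.22 + 7.17 = 216.39 million.
Not in labor force = 69.05 + 5.21 + 18.93 + 15.98 = 109.17 million (those not working and not actively searching are outside the labor force).
Civilian working-age population = 216.39 + 109.17 = 325.56 million.
Unemployment rate = 7.17 / 216.39 = 3.31%.
Labor force participation rate = 216.39 / 325.56 = 66.47%.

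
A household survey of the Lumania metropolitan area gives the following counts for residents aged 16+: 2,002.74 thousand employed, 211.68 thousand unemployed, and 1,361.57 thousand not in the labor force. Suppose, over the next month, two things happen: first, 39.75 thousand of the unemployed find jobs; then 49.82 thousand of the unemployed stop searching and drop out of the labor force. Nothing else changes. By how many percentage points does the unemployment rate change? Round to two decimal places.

The unemployment rate changes by −3.92 percentage points.

Initially, labor force = 2,002.74 + 211.68 = 2,214.42 thousand, so u = 211.68/2,214.42 = 9.56%.
After the first change, unemployed falls and employed rises by 39.75; labor force unchanged → E = 2,042.49, U = 171.93, labor force = 2,214.42 thousand.
After the second change, unemployed and labor force both fall by 49.82 → E = 2,042.49, U = 122.11, labor force = 2,164.60 thousand.
New unemployment rate = 122.11 / 2,164.60 = 5.64%.
Change = 5.64% − 9.56% = −3.92 percentage points.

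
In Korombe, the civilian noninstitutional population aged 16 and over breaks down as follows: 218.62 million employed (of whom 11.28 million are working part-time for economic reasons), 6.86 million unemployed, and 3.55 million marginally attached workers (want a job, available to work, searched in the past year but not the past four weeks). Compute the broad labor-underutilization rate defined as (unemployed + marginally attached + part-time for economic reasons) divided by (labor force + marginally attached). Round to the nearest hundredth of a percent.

Labor force = 218.62 + 6.86 = 225.48 million.
Numerator = 6.86 + 3.55 + 11.28 = 21.69 million.
Denominator = 225.48 + 3.55 = 229.03 million.
Broad rate = 21.69 / 229.03 = 9.47%.

Broad underutilization rate ≈ 9.47%.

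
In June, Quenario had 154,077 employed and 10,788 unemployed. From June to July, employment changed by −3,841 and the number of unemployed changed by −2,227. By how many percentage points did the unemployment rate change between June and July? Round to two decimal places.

June: labor force = 154,077 + 10,788 = 164,865; u = 10,788/164,865 = 6.54%.
July: labor force = 150,236 + 8,561 = 158,797; u = 8,561/158,797 = 5.39%.
Change = 5.39% − 6.54% = −1.15 pp.

The unemployment rate changed by −1.15 percentage points.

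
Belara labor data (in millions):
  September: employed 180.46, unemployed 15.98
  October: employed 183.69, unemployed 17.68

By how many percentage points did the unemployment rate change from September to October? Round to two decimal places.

September: labor force = 180.46 + 15.98 = 196.44; u = 15.98/196.44 = 8.13%.
October: labor force = 183.69 + 17.68 = 201.37; u = 17.68/201.37 = 8.78%.
Change = 8.78% − 8.13% = +0.65 pp.

The unemployment rate changed by +0.65 percentage points.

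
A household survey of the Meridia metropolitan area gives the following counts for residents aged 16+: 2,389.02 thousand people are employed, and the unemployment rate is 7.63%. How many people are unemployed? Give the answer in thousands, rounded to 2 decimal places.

About 197.34 thousand are unemployed.

Let U be the number unemployed. The labor force is E + U, and U/(E+U) = 0.0763.
So U = 0.0763 × 2,389.02 / (1 − 0.0763) = 182.2822 / 0.9237 ≈ 197.34 thousand.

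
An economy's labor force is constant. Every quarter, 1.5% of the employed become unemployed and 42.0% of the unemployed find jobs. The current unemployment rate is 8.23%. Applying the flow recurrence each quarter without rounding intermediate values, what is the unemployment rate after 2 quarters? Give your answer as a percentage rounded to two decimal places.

Unemployment rate after two quarters ≈ 4.97%.

With a fixed labor force, u_{t+1} = u_t + s·(1−u_t) − f·u_t = u_t·(1−s−f) + s.
Here 1−s−f = 0.565 and s = 0.015.
u_1 = 0.082300 × 0.565 + 0.015 = 0.061499.
u_2 = 0.061499 × 0.565 + 0.015 = 0.049747.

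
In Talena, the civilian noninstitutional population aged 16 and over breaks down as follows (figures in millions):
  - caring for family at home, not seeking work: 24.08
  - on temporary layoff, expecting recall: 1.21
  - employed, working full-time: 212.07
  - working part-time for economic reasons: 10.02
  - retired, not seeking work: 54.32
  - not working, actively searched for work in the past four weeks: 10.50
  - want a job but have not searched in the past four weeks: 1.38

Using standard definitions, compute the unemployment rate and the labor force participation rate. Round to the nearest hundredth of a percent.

Unemployment rate ≈ 5.01%; labor force participation rate ≈ 74.56%.

Employed = 212.07 + 10.02 = 222.09 million (anyone who worked, including part-time for economic reasons, counts as employed).
Unemployed = 1.21 + 10.50 = 11.71 million (jobless and actively searching, or on temporary layoff).
Labor force = 222.09 + 11.71 = 233.80 million.
Not in labor force = 24.08 + 54.32 + 1.38 = 79.78 million (those not working and not actively searching are outside the labor force — including those who want a job but have given up searching).
Civilian working-age population = 233.80 + 79.78 = 313.58 million.
Unemployment rate = 11.71 / 233.80 = 5.01%.
Labor force participation rate = 233.80 / 313.58 = 74.56%.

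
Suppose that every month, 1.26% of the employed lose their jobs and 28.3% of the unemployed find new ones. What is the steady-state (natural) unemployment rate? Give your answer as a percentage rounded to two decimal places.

At steady state the flows balance: s·E = f·U, so U/(E+U) = s/(s+f).
u* = 1.26 / (1.26 + 28.3) = 1.26 / 29.56 = 4.26%.

Steady-state unemployment rate ≈ 4.26%.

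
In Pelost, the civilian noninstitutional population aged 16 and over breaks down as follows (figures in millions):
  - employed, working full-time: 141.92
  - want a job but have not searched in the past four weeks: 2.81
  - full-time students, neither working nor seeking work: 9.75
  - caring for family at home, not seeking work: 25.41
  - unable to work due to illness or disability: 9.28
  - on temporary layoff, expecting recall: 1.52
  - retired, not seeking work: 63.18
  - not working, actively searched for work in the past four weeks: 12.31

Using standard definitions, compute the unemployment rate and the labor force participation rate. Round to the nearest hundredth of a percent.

Unemployment rate ≈ 8.88%; labor force participation rate ≈ 58.51%.

Employed = 141.92 million.
Unemployed = 1.52 + 12.31 = 13.83 million (jobless and actively searching, or on temporary layoff).
Labor force = 141.92 + 13.83 = 155.75 million.
Not in labor force = 2.81 + 9.75 + 25.41 + 9.28 + 63.18 = 110.43 million (those not working and not actively searching are outside the labor force — including those who want a job but have given up searching).
Civilian working-age population = 155.75 + 110.43 = 266.18 million.
Unemployment rate = 13.83 / 155.75 = 8.88%.
Labor force participation rate = 155.75 / 266.18 = 58.51%.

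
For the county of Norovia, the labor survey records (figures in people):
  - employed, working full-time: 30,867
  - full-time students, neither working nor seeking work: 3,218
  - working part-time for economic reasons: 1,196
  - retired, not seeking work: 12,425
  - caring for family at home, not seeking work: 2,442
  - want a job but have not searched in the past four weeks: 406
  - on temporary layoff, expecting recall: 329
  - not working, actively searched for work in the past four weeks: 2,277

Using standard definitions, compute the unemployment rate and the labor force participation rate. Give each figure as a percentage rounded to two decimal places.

Unemployment rate ≈ 7.52%; labor force participation rate ≈ 65.22%.

Employed = 30,867 + 1,196 = 32,063 (anyone who worked, including part-time for economic reasons, counts as employed).
Unemployed = 329 + 2,277 = 2,606 (jobless and actively searching, or on temporary layoff).
Labor force = 32,063 + 2,606 = 34,669.
Not in labor force = 3,218 + 12,425 + 2,442 + 406 = 18,491 (those not working and not actively searching are outside the labor force — including those who want a job but have given up searching).
Civilian working-age population = 34,669 + 18,491 = 53,160.
Unemployment rate = 2,606 / 34,669 = 7.52%.
Labor force participation rate = 34,669 / 53,160 = 65.22%.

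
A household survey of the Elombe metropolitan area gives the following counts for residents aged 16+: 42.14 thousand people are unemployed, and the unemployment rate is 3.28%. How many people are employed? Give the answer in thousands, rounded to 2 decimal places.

About 1,242.62 thousand are employed.

Labor force = U / u = 42.14 / 0.0328 ≈ 1,284.76 thousand.
Employed = labor force − unemployed = 1,284.76 − 42.14 = 1,242.62 thousand.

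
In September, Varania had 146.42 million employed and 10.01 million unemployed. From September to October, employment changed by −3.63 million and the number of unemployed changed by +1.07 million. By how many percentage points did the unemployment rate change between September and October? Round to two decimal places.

September: labor force = 146.42 + 10.01 = 156.43; u = 10.01/156.43 = 6.40%.
October: labor force = 142.79 + 11.08 = 153.87; u = 11.08/153.87 = 7.20%.
Change = 7.20% − 6.40% = +0.80 pp.

The unemployment rate changed by +0.80 percentage points.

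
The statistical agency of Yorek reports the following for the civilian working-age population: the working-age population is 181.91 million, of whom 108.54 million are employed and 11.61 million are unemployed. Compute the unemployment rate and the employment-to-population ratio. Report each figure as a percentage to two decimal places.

Labor force = employed + unemployed = 108.54 + 11.61 = 120.15 million.
Unemployment rate = 11.61 / 120.15 = 9.66%.
Employment-population ratio = 108.54 / 181.91 = 59.67%.

Unemployment rate ≈ 9.66%; employment-population ratio ≈ 59.67%.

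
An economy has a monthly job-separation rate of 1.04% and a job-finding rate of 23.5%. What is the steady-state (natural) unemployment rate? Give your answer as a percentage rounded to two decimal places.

Steady-state unemployment rate ≈ 4.24%.

At steady state the flows balance: s·E = f·U, so U/(E+U) = s/(s+f).
u* = 1.04 / (1.04 + 23.5) = 1.04 / 24.54 = 4.24%.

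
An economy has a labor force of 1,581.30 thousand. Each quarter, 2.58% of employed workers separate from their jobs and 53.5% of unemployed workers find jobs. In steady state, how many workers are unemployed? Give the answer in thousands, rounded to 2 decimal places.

Steady-state unemployment rate u* = s/(s+f) = 2.58/(2.58+53.5) = 0.046006.
Unemployed = u* × labor force = 0.046006 × 1,581.30 ≈ 72.75 thousand.

About 72.75 thousand are unemployed in steady state.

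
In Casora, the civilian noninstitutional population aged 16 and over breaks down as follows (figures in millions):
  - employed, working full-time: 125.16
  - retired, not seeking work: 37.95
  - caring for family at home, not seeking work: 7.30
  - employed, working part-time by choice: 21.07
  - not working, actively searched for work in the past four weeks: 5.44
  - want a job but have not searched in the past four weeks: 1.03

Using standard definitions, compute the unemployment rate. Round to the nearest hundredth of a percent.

Unemployment rate ≈ 3.59%.

Employed = 125.16 + 21.07 = 146.23 million.
Unemployed = 5.44 million.
Labor force = 146.23 + 5.44 = 151.67 million.
Unemployment rate = 5.44 / 151.67 = 3.59%.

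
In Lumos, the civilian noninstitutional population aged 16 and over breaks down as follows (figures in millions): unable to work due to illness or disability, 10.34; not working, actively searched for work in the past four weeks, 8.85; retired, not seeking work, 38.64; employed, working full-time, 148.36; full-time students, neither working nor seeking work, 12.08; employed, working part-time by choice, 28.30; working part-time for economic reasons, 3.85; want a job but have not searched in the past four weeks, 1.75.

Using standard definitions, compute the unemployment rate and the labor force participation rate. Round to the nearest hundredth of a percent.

Employed = 148.36 + 28.30 + 3.85 = 180.51 million (anyone who worked, including part-time for economic reasons, counts as employed).
Unemployed = 8.85 million.
Labor force = 180.51 + 8.85 = 189.36 million.
Not in labor force = 10.34 + 38.64 + 12.08 + 1.75 = 62.81 million (those not working and not actively searching are outside the labor force — including those who want a job but have given up searching).
Civilian working-age population = 189.36 + 62.81 = 252.17 million.
Unemployment rate = 8.85 / 189.36 = 4.67%.
Labor force participation rate = 189.36 / 252.17 = 75.09%.

Unemployment rate ≈ 4.67%; labor force participation rate ≈ 75.09%.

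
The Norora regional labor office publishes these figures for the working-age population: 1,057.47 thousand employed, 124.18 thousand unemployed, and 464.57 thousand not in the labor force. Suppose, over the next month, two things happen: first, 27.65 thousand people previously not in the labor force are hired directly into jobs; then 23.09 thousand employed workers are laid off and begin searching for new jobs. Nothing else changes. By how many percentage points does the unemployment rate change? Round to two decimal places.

Initially, labor force = 1,057.47 + 124.18 = 1,181.65 thousand, so u = 124.18/1,181.65 = 10.51%.
After the first change, employed and labor force both rise by 27.65; unemployed unchanged → E = 1,085.12, U = 124.18, labor force = 1,209.30 thousand.
After the second change, employed falls and unemployed rises by 23.09; labor force unchanged → E = 1,062.03, U = 147.27, labor force = 1,209.30 thousand.
New unemployment rate = 147.27 / 1,209.30 = 12.18%.
Change = 12.18% − 10.51% = +1.67 percentage points.

The unemployment rate changes by +1.67 percentage points.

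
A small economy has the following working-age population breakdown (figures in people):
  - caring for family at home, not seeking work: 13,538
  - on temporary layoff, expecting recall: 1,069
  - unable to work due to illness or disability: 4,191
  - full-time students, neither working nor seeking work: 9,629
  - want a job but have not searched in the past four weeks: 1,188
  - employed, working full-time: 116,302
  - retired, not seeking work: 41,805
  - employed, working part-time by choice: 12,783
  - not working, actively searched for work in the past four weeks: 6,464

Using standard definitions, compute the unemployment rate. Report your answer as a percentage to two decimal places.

Unemployment rate ≈ 5.51%.

Employed = 116,302 + 12,783 = 129,085.
Unemployed = 1,069 + 6,464 = 7,533 (jobless and actively searching, or on temporary layoff).
Labor force = 129,085 + 7,533 = 136,618.
Unemployment rate = 7,533 / 136,618 = 5.51%.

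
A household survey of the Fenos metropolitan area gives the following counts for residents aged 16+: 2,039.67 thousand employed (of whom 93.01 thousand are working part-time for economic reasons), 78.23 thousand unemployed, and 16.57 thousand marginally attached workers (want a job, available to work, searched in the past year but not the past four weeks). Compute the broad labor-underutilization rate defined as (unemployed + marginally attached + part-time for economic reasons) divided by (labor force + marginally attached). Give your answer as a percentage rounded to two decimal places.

Labor force = 2,039.67 + 78.23 = 2,117.90 thousand.
Numerator = 78.23 + 16.57 + 93.01 = 187.81 thousand.
Denominator = 2,117.90 + 16.57 = 2,134.47 thousand.
Broad rate = 187.81 / 2,134.47 = 8.80%.

Broad underutilization rate ≈ 8.80%.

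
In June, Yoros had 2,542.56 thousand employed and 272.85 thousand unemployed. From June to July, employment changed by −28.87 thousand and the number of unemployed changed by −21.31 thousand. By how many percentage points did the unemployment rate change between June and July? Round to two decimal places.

The unemployment rate changed by −0.59 percentage points.

June: labor force = 2,542.56 + 272.85 = 2,815.41; u = 272.85/2,815.41 = 9.69%.
July: labor force = 2,513.69 + 251.54 = 2,765.23; u = 251.54/2,765.23 = 9.10%.
Change = 9.10% − 9.69% = −0.59 pp.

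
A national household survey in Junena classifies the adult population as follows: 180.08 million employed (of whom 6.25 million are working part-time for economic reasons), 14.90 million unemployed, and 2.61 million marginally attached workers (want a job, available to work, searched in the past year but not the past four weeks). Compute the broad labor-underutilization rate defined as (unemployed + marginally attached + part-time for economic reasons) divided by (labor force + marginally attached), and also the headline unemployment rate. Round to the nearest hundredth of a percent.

Labor force = 180.08 + 14.90 = 194.98 million.
Numerator = 14.90 + 2.61 + 6.25 = 23.76 million.
Denominator = 194.98 + 2.61 = 197.59 million.
Broad rate = 23.76 / 197.59 = 12.02%.
Headline unemployment rate = 14.90 / 194.98 = 7.64%.

Broad underutilization rate ≈ 12.02%; headline unemployment rate ≈ 7.64%.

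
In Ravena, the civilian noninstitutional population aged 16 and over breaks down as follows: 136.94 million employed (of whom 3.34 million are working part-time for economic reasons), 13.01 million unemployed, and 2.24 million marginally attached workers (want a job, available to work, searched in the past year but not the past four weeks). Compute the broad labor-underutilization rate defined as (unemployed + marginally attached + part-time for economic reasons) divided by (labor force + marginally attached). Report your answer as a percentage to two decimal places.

Broad underutilization rate ≈ 12.21%.

Labor force = 136.94 + 13.01 = 149.95 million.
Numerator = 13.01 + 2.24 + 3.34 = 18.59 million.
Denominator = 149.95 + 2.24 = 152.19 million.
Broad rate = 18.59 / 152.19 = 12.21%.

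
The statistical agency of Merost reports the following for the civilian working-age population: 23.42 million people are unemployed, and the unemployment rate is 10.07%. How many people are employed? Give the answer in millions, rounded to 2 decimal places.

About 209.15 million are employed.

Labor force = U / u = 23.42 / 0.1007 ≈ 232.57 million.
Employed = labor force − unemployed = 232.57 − 23.42 = 209.15 million.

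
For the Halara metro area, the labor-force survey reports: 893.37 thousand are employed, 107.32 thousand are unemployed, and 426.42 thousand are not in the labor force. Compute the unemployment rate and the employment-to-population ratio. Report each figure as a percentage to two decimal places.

Unemployment rate ≈ 10.72%; employment-population ratio ≈ 62.60%.

Labor force = employed + unemployed = 893.37 + 107.32 = 1,000.69 thousand.
Working-age population = 1,000.69 + 426.42 = 1,427.11 thousand.
Unemployment rate = 107.32 / 1,000.69 = 10.72%.
Employment-population ratio = 893.37 / 1,427.11 = 62.60%.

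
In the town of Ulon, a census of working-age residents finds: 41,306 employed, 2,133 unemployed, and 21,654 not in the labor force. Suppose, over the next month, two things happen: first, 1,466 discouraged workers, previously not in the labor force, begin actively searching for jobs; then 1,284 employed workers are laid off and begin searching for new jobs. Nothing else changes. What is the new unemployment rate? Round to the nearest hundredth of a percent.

Initially, labor force = 41,306 + 2,133 = 43,439, so u = 2,133/43,439 = 4.91%.
After the first change, unemployed and labor force both rise by 1,466 → E = 41,306, U = 3,599, labor force = 44,905.
After the second change, employed falls and unemployed rises by 1,284; labor force unchanged → E = 40,022, U = 4,883, labor force = 44,905.
New unemployment rate = 4,883 / 44,905 = 10.87%.

New unemployment rate ≈ 10.87%.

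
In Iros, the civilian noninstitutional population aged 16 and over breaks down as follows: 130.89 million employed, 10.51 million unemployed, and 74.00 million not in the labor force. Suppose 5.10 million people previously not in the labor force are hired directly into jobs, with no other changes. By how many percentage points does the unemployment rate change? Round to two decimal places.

Initially, labor force = 130.89 + 10.51 = 141.40 million, so u = 10.51/141.40 = 7.43%.
After the change, employed and labor force both rise by 5.10; unemployed unchanged → E = 135.99, U = 10.51, labor force = 146.50 million.
New unemployment rate = 10.51 / 146.50 = 7.17%.
Change = 7.17% − 7.43% = −0.26 percentage points.

The unemployment rate changes by −0.26 percentage points.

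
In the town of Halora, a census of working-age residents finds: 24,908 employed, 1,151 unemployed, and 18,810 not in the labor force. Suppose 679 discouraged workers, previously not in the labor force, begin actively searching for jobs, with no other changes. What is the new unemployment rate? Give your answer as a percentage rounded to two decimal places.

Initially, labor force = 24,908 + 1,151 = 26,059, so u = 1,151/26,059 = 4.42%.
After the change, unemployed and labor force both rise by 679 → E = 24,908, U = 1,830, labor force = 26,738.
New unemployment rate = 1,830 / 26,738 = 6.84%.

New unemployment rate ≈ 6.84%.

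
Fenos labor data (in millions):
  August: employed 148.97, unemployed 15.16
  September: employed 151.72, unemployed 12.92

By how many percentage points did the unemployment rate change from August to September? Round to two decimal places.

The unemployment rate changed by −1.39 percentage points.

August: labor force = 148.97 + 15.16 = 164.13; u = 15.16/164.13 = 9.24%.
September: labor force = 151.72 + 12.92 = 164.64; u = 12.92/164.64 = 7.85%.
Change = 7.85% − 9.24% = −1.39 pp.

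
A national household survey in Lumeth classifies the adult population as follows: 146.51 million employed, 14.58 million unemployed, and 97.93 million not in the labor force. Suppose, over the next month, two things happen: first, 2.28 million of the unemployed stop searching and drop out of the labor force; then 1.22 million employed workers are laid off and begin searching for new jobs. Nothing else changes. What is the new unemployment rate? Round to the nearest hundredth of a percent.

Initially, labor force = 146.51 + 14.58 = 161.09 million, so u = 14.58/161.09 = 9.05%.
After the first change, unemployed and labor force both fall by 2.28 → E = 146.51, U = 12.30, labor force = 158.81 million.
After the second change, employed falls and unemployed rises by 1.22; labor force unchanged → E = 145.29, U = 13.52, labor force = 158.81 million.
New unemployment rate = 13.52 / 158.81 = 8.51%.

New unemployment rate ≈ 8.51%.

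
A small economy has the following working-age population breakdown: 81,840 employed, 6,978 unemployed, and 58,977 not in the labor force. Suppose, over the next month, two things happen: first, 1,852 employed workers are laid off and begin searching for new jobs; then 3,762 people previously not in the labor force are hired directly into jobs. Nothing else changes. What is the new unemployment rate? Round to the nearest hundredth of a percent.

New unemployment rate ≈ 9.54%.

Initially, labor force = 81,840 + 6,978 = 88,818, so u = 6,978/88,818 = 7.86%.
After the first change, employed falls and unemployed rises by 1,852; labor force unchanged → E = 79,988, U = 8,830, labor force = 88,818.
After the second change, employed and labor force both rise by 3,762; unemployed unchanged → E = 83,750, U = 8,830, labor force = 92,580.
New unemployment rate = 8,830 / 92,580 = 9.54%.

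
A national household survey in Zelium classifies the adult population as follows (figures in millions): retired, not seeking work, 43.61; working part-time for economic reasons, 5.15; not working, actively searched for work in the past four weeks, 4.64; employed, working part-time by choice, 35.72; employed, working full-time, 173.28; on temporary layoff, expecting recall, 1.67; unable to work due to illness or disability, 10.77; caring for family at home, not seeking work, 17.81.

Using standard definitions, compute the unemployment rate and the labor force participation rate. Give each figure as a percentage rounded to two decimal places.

Employed = 5.15 + 35.72 + 173.28 = 214.15 million (anyone who worked, including part-time for economic reasons, counts as employed).
Unemployed = 4.64 + 1.67 = 6.31 million (jobless and actively searching, or on temporary layoff).
Labor force = 214.15 + 6.31 = 220.46 million.
Not in labor force = 43.61 + 10.77 + 17.81 = 72.19 million (those not working and not actively searching are outside the labor force).
Civilian working-age population = 220.46 + 72.19 = 292.65 million.
Unemployment rate = 6.31 / 220.46 = 2.86%.
Labor force participation rate = 220.46 / 292.65 = 75.33%.

Unemployment rate ≈ 2.86%; labor force participation rate ≈ 75.33%.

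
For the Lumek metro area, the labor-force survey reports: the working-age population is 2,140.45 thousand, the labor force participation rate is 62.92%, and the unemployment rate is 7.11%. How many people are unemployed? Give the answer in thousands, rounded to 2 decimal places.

About 95.76 thousand are unemployed.

Labor force = 0.6292 × 2,140.45 = 1,346.77 thousand.
Unemployed = 0.0711 × 1,346.77 ≈ 95.76 thousand.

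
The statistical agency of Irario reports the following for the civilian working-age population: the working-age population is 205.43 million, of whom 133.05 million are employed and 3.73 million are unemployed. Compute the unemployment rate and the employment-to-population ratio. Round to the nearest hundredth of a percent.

Unemployment rate ≈ 2.73%; employment-population ratio ≈ 64.77%.

Labor force = employed + unemployed = 133.05 + 3.73 = 136.78 million.
Unemployment rate = 3.73 / 136.78 = 2.73%.
Employment-population ratio = 133.05 / 205.43 = 64.77%.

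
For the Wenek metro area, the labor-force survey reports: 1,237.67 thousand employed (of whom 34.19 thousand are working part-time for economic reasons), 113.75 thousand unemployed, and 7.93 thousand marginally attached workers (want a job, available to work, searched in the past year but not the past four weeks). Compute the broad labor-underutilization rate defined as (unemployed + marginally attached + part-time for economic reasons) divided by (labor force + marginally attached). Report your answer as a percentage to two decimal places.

Labor force = 1,237.67 + 113.75 = 1,351.42 thousand.
Numerator = 113.75 + 7.93 + 34.19 = 155.87 thousand.
Denominator = 1,351.42 + 7.93 = 1,359.35 thousand.
Broad rate = 155.87 / 1,359.35 = 11.47%.

Broad underutilization rate ≈ 11.47%.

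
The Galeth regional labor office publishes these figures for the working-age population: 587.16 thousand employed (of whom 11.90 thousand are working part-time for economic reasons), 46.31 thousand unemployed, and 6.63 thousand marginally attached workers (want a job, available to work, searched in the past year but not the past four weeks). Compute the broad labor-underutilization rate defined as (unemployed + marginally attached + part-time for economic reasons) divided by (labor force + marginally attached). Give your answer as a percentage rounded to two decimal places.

Broad underutilization rate ≈ 10.13%.

Labor force = 587.16 + 46.31 = 633.47 thousand.
Numerator = 46.31 + 6.63 + 11.90 = 64.84 thousand.
Denominator = 633.47 + 6.63 = 640.10 thousand.
Broad rate = 64.84 / 640.10 = 10.13%.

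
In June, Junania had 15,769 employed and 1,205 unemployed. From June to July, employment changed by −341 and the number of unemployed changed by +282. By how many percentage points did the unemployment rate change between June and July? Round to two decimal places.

The unemployment rate changed by +1.69 percentage points.

June: labor force = 15,769 + 1,205 = 16,974; u = 1,205/16,974 = 7.10%.
July: labor force = 15,428 + 1,487 = 16,915; u = 1,487/16,915 = 8.79%.
Change = 8.79% − 7.10% = +1.69 pp.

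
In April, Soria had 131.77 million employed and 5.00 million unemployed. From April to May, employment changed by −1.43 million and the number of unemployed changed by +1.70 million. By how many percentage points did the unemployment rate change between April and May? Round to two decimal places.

The unemployment rate changed by +1.23 percentage points.

April: labor force = 131.77 + 5.00 = 136.77; u = 5.00/136.77 = 3.66%.
May: labor force = 130.34 + 6.70 = 137.04; u = 6.70/137.04 = 4.89%.
Change = 4.89% − 3.66% = +1.23 pp.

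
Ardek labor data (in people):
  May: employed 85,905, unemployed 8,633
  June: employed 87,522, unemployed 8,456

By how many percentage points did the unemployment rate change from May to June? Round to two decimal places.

May: labor force = 85,905 + 8,633 = 94,538; u = 8,633/94,538 = 9.13%.
June: labor force = 87,522 + 8,456 = 95,978; u = 8,456/95,978 = 8.81%.
Change = 8.81% − 9.13% = −0.32 pp.

The unemployment rate changed by −0.32 percentage points.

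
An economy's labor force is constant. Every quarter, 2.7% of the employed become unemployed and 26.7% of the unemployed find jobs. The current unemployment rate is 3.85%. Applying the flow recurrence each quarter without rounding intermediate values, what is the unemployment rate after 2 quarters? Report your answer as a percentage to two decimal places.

Unemployment rate after two quarters ≈ 6.53%.

With a fixed labor force, u_{t+1} = u_t + s·(1−u_t) − f·u_t = u_t·(1−s−f) + s.
Here 1−s−f = 0.706 and s = 0.027.
u_1 = 0.038500 × 0.706 + 0.027 = 0.054181.
u_2 = 0.054181 × 0.706 + 0.027 = 0.065252.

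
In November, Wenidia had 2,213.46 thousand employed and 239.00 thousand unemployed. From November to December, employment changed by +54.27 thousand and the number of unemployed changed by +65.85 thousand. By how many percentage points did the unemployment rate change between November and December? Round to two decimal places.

The unemployment rate changed by +2.10 percentage points.

November: labor force = 2,213.46 + 239.00 = 2,452.46; u = 239.00/2,452.46 = 9.75%.
December: labor force = 2,267.73 + 304.85 = 2,572.58; u = 304.85/2,572.58 = 11.85%.
Change = 11.85% − 9.75% = +2.10 pp.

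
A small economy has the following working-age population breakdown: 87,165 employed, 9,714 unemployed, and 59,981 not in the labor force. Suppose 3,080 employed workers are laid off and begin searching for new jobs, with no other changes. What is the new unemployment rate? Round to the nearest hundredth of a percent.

New unemployment rate ≈ 13.21%.

Initially, labor force = 87,165 + 9,714 = 96,879, so u = 9,714/96,879 = 10.03%.
After the change, employed falls and unemployed rises by 3,080; labor force unchanged → E = 84,085, U = 12,794, labor force = 96,879.
New unemployment rate = 12,794 / 96,879 = 13.21%.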